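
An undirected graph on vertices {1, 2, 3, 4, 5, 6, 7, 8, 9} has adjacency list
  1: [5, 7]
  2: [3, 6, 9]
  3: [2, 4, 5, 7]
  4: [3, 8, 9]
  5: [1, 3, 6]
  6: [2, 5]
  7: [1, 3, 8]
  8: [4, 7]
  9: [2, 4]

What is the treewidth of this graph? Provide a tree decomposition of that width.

Treewidth 3.
Bags: B1 = {1, 2, 5, 6}  B2 = {1, 2, 3, 5}  B3 = {1, 2, 3, 7}  B4 = {2, 3, 7, 9}  B5 = {3, 4, 7, 9}  B6 = {4, 7, 8, 9}
Tree: B1–B2, B2–B3, B3–B4, B4–B5, B5–B6

Each bag holds 4 vertices, so the decomposition has width 3, which upper-bounds the treewidth. For the lower bound: the 4 vertex sets {1,5,6}, {2}, {3}, {4,7,8,9} are disjoint, each induces a connected subgraph, and every pair is joined by at least one edge of G. Contracting each set to a single vertex therefore yields K_{4} as a minor, and since treewidth is minor-monotone, tw(G) ≥ tw(K_{4}) = 3. Therefore the treewidth is 3.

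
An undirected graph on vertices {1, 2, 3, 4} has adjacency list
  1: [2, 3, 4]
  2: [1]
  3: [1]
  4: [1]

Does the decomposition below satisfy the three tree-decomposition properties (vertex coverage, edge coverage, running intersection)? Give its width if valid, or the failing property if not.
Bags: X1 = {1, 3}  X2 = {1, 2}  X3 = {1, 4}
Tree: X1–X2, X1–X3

Vertex coverage: the bags together contain {1, 2, 3, 4}, the full vertex set. Edge coverage: each edge of G has both endpoints in at least one bag. Running intersection: for every vertex, the bags containing it form a connected subtree. All three properties hold, so this is a valid tree decomposition of width max|bag| − 1 = 1, and hence tw(G) ≤ 1.

Yes; width 1.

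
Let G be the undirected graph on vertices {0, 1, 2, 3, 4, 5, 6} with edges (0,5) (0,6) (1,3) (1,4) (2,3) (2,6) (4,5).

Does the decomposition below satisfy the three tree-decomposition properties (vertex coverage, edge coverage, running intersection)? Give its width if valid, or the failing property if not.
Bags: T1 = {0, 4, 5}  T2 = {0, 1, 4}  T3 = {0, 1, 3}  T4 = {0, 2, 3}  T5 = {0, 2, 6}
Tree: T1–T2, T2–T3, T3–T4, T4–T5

Every vertex of G appears in some bag (union = {0, 1, 2, 3, 4, 5, 6}); every edge is covered by a bag; and for each vertex v the set of bags containing v is connected in the bag tree. The decomposition is therefore valid. The largest bag has 3 vertices, so the width is 2.

Yes; width 2.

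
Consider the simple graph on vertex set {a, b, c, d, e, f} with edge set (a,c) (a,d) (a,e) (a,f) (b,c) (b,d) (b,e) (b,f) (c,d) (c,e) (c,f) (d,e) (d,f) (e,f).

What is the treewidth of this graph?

A width-4 tree decomposition is:
Bags: B1 = {a, c, d, e, f}  B2 = {b, c, d, e, f}
Tree: B1–B2
Each bag holds 5 vertices, so the decomposition has width 4, which upper-bounds the treewidth. Conversely, {a, c, d, e, f} is a clique of size 5, and the vertices of any clique must share a bag in every tree decomposition; so some bag has ≥ 5 vertices and tw(G) ≥ 4. Hence tw(G) = 4 exactly.

4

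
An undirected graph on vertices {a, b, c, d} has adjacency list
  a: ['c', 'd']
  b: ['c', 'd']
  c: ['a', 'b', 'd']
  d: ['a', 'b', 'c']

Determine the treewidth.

2

A width-2 tree decomposition is:
Bags: B1 = {b, c, d}  B2 = {a, c, d}
Tree: B1–B2
Each bag holds 3 vertices, so the decomposition has width 2, which upper-bounds the treewidth. For the lower bound, the 3 vertices {a, c, d} are pairwise adjacent, and any tree decomposition puts a clique entirely inside one bag — forcing width ≥ 2. Combining the bounds, tw(G) = 2.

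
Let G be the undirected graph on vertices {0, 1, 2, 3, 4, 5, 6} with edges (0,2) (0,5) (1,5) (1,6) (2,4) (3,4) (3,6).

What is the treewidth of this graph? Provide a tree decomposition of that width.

Each bag holds 3 vertices, so the decomposition has width 2, which upper-bounds the treewidth. For the lower bound, G contains the cycle 6–3–4–2–0–5–1–6, so G is not a forest; only forests have treewidth ≤ 1, hence tw(G) ≥ 2. The upper and lower bounds meet at 2, so that is the treewidth.

Treewidth 2.
One optimal decomposition is:
Bags: B1 = {3, 4, 6}  B2 = {2, 4, 6}  B3 = {0, 2, 6}  B4 = {0, 5, 6}  B5 = {1, 5, 6}
Tree: B1–B2, B2–B3, B3–B4, B4–B5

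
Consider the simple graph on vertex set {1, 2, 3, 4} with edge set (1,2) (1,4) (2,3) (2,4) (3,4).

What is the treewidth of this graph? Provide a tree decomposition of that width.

Every bag has size at most 3, so the width is 3 − 1 = 2 and tw(G) ≤ 2. For the lower bound, the 3 vertices {1, 2, 4} are pairwise adjacent, and any tree decomposition puts a clique entirely inside one bag — forcing width ≥ 2. The upper and lower bounds meet at 2, so that is the treewidth.

Treewidth 2.
One optimal decomposition is:
Bags: B1 = {2, 3, 4}  B2 = {1, 2, 4}
Tree: B1–B2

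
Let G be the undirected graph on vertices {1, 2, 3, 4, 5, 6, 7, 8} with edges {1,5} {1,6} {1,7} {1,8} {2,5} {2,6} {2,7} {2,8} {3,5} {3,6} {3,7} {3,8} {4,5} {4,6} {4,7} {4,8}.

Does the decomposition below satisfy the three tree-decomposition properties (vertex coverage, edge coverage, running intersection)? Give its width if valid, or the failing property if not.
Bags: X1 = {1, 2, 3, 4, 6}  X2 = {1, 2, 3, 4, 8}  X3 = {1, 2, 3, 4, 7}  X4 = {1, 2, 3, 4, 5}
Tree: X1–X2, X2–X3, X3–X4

Checking the three conditions: (i) the bags cover all of {1, 2, 3, 4, 5, 6, 7, 8}; (ii) for each edge, some bag contains both endpoints; (iii) the bags containing any fixed vertex form a subtree. All hold, so the decomposition is valid with width 5 − 1 = 4.

Yes; width 4.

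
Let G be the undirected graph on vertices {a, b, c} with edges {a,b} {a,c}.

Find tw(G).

A width-1 tree decomposition is:
Bags: B1 = {a, b}  B2 = {a, c}
Tree: B1–B2
Each bag holds 2 vertices, so the decomposition has width 1, which upper-bounds the treewidth. G has an edge, so its treewidth is at least 1. Hence tw(G) = 1 exactly.

1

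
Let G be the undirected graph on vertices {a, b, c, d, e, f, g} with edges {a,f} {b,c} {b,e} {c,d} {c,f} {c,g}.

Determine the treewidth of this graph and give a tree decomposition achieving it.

Treewidth 1.
One optimal decomposition is:
Bags: B1 = {b, c}  B2 = {c, g}  B3 = {c, d}  B4 = {b, e}  B5 = {c, f}  B6 = {a, f}
Tree: B1–B2, B1–B3, B1–B4, B3–B5, B5–B6

Each bag holds 2 vertices, so the decomposition has width 1, which upper-bounds the treewidth. G has an edge, so its treewidth is at least 1. Hence tw(G) = 1 exactly.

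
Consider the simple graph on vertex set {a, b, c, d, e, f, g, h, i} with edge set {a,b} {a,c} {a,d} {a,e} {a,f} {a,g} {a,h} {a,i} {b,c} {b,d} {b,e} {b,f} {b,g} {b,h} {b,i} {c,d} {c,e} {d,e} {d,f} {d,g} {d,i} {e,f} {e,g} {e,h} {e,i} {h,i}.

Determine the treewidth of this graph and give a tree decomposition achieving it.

Treewidth 4.
Bags: B1 = {a, b, d, e, g}  B2 = {a, b, d, e, f}  B3 = {a, b, d, e, i}  B4 = {a, b, c, d, e}  B5 = {a, b, e, h, i}
Tree: B1–B2, B1–B3, B2–B4, B3–B5

The largest bag has 5 vertices, giving width 4; this decomposition certifies tw(G) ≤ 4. Conversely, {a, b, d, e, g} is a clique of size 5, and the vertices of any clique must share a bag in every tree decomposition; so some bag has ≥ 5 vertices and tw(G) ≥ 4. Hence tw(G) = 4 exactly.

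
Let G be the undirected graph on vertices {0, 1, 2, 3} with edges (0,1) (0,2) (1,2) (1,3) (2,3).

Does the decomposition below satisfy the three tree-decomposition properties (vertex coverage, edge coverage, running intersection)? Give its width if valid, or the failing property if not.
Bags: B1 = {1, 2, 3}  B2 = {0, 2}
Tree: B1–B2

No — edge (1,0) lies in no bag.

A tree decomposition must satisfy three properties: every vertex lies in some bag; for every edge, both endpoints lie together in some bag; and for every vertex, the bags containing it form a connected subtree. Here edge (1,0) lies in no bag, so the decomposition is invalid.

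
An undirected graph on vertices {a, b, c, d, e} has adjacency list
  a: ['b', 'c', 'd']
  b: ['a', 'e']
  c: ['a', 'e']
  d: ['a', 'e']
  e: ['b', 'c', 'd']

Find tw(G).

A width-2 tree decomposition is:
Bags: B1 = {a, c, e}  B2 = {a, d, e}  B3 = {a, b, e}
Tree: B1–B2, B2–B3
The largest bag has 3 vertices, giving width 2; this decomposition certifies tw(G) ≤ 2. For the lower bound, G contains the cycle c–e–d–a–c, so G is not a forest; only forests have treewidth ≤ 1, hence tw(G) ≥ 2. The upper and lower bounds meet at 2, so that is the treewidth.

2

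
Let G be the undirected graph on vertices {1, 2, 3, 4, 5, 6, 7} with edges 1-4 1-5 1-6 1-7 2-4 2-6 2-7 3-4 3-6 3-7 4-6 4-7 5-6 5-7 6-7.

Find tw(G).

A width-3 tree decomposition is:
Bags: B1 = {1, 4, 6, 7}  B2 = {2, 4, 6, 7}  B3 = {1, 5, 6, 7}  B4 = {3, 4, 6, 7}
Tree: B1–B2, B1–B3, B1–B4
Each bag holds 4 vertices, so the decomposition has width 3, which upper-bounds the treewidth. On the other hand G contains the 4-clique {1, 4, 6, 7}. A clique must lie in a single bag of any decomposition, so no decomposition can have width below 3. Hence tw(G) = 3 exactly.

3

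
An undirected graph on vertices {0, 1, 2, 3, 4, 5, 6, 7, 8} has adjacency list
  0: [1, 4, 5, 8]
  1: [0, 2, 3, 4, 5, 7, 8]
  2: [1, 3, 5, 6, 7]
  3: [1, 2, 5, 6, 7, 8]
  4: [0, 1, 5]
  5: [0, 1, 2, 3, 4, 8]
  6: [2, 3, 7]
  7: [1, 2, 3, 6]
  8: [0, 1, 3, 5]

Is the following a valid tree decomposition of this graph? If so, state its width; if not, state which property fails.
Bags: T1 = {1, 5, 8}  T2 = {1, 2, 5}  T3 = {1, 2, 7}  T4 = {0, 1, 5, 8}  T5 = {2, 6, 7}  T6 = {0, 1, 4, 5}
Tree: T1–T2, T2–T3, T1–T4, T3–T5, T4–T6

No — vertex 3 appears in no bag.

A tree decomposition must satisfy three properties: every vertex lies in some bag; for every edge, both endpoints lie together in some bag; and for every vertex, the bags containing it form a connected subtree. Here vertex 3 appears in no bag, so the decomposition is invalid.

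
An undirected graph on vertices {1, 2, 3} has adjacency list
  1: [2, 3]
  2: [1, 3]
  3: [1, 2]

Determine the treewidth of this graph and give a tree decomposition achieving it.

With just one bag of size 3, the width is 3 − 1 = 2, so tw(G) ≤ 2. For the lower bound, the 3 vertices {1, 2, 3} are pairwise adjacent, and any tree decomposition puts a clique entirely inside one bag — forcing width ≥ 2. The upper and lower bounds meet at 2, so that is the treewidth.

Treewidth 2.
One optimal decomposition is:
Bags: B1 = {1, 2, 3}
Tree: (single bag)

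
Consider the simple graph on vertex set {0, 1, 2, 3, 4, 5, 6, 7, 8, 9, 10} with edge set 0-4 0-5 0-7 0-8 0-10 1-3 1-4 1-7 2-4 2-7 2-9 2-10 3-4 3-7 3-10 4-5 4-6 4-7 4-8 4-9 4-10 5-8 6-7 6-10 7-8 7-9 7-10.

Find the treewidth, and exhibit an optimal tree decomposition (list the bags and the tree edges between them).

Treewidth 3.
One optimal decomposition is:
Bags: B1 = {0, 4, 7, 8}  B2 = {0, 4, 5, 8}  B3 = {0, 4, 7, 10}  B4 = {2, 4, 7, 10}  B5 = {4, 6, 7, 10}  B6 = {3, 4, 7, 10}  B7 = {2, 4, 7, 9}  B8 = {1, 3, 4, 7}
Tree: B1–B2, B1–B3, B3–B4, B3–B5, B5–B6, B4–B7, B6–B8

Every bag has size at most 4, so the width is 4 − 1 = 3 and tw(G) ≤ 3. Conversely, {0, 4, 5, 8} is a clique of size 4, and the vertices of any clique must share a bag in every tree decomposition; so some bag has ≥ 4 vertices and tw(G) ≥ 3. Hence tw(G) = 3 exactly.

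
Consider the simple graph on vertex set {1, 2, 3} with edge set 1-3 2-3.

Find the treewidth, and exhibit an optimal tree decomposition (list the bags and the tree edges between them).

Treewidth 1.
One optimal decomposition is:
Bags: B1 = {1, 3}  B2 = {2, 3}
Tree: B1–B2

Every bag has size at most 2, so the width is 2 − 1 = 1 and tw(G) ≤ 1. Any graph with an edge has treewidth ≥ 1, and G has the edge 1–3. Therefore the treewidth is 1.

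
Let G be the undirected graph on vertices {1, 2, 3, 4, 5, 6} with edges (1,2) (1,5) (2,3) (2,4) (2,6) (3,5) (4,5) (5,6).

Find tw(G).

2

A width-2 tree decomposition is:
Bags: B1 = {2, 4, 5}  B2 = {2, 5, 6}  B3 = {1, 2, 5}  B4 = {2, 3, 5}
Tree: B1–B2, B2–B3, B3–B4
Each bag holds 3 vertices, so the decomposition has width 2, which upper-bounds the treewidth. Since 2–4–5–6–2 is a cycle in G, G is not acyclic. Forests are exactly the graphs of treewidth ≤ 1, so tw(G) ≥ 2. The upper and lower bounds meet at 2, so that is the treewidth.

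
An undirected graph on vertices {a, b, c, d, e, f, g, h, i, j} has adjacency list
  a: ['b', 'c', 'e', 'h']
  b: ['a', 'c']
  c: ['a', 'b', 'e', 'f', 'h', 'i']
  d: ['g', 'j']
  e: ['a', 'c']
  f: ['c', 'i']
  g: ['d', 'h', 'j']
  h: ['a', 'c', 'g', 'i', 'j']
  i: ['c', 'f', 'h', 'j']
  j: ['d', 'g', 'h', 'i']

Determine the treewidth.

2

A width-2 tree decomposition is:
Bags: B1 = {h, i, j}  B2 = {g, h, j}  B3 = {c, h, i}  B4 = {a, c, h}  B5 = {a, b, c}  B6 = {c, f, i}  B7 = {d, g, j}  B8 = {a, c, e}
Tree: B1–B2, B1–B3, B3–B4, B4–B5, B3–B6, B2–B7, B4–B8
Every bag has size at most 3, so the width is 3 − 1 = 2 and tw(G) ≤ 2. On the other hand G contains the 3-clique {d, g, j}. A clique must lie in a single bag of any decomposition, so no decomposition can have width below 2. Combining the bounds, tw(G) = 2.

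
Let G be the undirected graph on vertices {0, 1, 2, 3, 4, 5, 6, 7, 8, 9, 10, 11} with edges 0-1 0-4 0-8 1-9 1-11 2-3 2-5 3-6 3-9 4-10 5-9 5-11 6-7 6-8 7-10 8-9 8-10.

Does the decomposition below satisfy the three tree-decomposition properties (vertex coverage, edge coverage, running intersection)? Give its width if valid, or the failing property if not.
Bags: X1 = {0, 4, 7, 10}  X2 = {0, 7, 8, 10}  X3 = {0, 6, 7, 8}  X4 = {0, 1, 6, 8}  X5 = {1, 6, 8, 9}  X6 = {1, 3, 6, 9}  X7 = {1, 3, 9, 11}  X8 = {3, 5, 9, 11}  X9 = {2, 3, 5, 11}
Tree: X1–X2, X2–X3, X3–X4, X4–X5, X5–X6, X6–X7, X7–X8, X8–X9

Yes; width 3.

Every vertex of G appears in some bag (union = {0, 1, 2, 3, 4, 5, 6, 7, 8, 9, 10, 11}); every edge is covered by a bag; and for each vertex v the set of bags containing v is connected in the bag tree. The decomposition is therefore valid. The largest bag has 4 vertices, so the width is 3.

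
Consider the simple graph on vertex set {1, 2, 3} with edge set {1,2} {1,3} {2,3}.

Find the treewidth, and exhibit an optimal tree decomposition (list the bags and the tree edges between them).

A single bag containing all 3 vertices is trivially a valid decomposition of width 2. For the lower bound, the 3 vertices {1, 2, 3} are pairwise adjacent, and any tree decomposition puts a clique entirely inside one bag — forcing width ≥ 2. Hence tw(G) = 2 exactly.

Treewidth 2.
One optimal decomposition is:
Bags: B1 = {1, 2, 3}
Tree: (single bag)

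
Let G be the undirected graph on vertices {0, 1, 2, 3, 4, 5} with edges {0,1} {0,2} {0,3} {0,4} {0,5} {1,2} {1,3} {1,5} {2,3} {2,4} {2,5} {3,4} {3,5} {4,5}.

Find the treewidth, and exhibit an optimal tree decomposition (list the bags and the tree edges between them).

Every bag has size at most 5, so the width is 5 − 1 = 4 and tw(G) ≤ 4. Conversely, {0, 1, 2, 3, 5} is a clique of size 5, and the vertices of any clique must share a bag in every tree decomposition; so some bag has ≥ 5 vertices and tw(G) ≥ 4. Combining the bounds, tw(G) = 4.

Treewidth 4.
One optimal decomposition is:
Bags: B1 = {0, 1, 2, 3, 5}  B2 = {0, 2, 3, 4, 5}
Tree: B1–B2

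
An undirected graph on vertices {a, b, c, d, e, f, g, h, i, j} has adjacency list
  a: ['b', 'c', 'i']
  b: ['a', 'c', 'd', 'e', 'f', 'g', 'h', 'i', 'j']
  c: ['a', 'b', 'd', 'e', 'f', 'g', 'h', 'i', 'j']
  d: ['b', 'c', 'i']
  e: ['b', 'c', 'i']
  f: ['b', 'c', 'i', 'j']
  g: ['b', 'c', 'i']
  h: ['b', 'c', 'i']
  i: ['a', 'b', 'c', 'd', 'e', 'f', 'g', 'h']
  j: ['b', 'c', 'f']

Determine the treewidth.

3

A width-3 tree decomposition is:
Bags: B1 = {a, b, c, i}  B2 = {b, c, f, i}  B3 = {b, c, h, i}  B4 = {b, c, f, j}  B5 = {b, c, d, i}  B6 = {b, c, e, i}  B7 = {b, c, g, i}
Tree: B1–B2, B1–B3, B2–B4, B2–B5, B3–B6, B1–B7
The largest bag has 4 vertices, giving width 3; this decomposition certifies tw(G) ≤ 3. For the lower bound, the 4 vertices {b, c, f, j} are pairwise adjacent, and any tree decomposition puts a clique entirely inside one bag — forcing width ≥ 3. Combining the bounds, tw(G) = 3.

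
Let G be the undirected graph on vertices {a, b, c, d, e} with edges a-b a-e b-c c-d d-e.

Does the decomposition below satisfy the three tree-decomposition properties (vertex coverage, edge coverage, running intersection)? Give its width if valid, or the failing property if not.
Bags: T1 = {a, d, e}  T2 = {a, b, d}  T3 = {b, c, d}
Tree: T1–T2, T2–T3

Checking the three conditions: (i) the bags cover all of {a, b, c, d, e}; (ii) for each edge, some bag contains both endpoints; (iii) the bags containing any fixed vertex form a subtree. All hold, so the decomposition is valid with width 3 − 1 = 2.

Yes; width 2.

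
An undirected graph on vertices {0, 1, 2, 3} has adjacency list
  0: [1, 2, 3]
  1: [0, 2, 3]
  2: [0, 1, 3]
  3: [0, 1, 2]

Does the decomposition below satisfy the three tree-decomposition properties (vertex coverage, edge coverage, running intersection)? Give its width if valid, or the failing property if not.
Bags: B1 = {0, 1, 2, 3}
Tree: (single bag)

Checking the three conditions: (i) the bags cover all of {0, 1, 2, 3}; (ii) for each edge, some bag contains both endpoints; (iii) the bags containing any fixed vertex form a subtree. All hold, so the decomposition is valid with width 4 − 1 = 3.

Yes; width 3.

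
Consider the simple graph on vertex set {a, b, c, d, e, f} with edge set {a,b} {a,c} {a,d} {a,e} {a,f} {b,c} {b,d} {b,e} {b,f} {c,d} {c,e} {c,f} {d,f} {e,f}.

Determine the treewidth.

A width-4 tree decomposition is:
Bags: B1 = {a, b, c, e, f}  B2 = {a, b, c, d, f}
Tree: B1–B2
Each bag holds 5 vertices, so the decomposition has width 4, which upper-bounds the treewidth. Conversely, {a, b, c, d, f} is a clique of size 5, and the vertices of any clique must share a bag in every tree decomposition; so some bag has ≥ 5 vertices and tw(G) ≥ 4. Combining the bounds, tw(G) = 4.

4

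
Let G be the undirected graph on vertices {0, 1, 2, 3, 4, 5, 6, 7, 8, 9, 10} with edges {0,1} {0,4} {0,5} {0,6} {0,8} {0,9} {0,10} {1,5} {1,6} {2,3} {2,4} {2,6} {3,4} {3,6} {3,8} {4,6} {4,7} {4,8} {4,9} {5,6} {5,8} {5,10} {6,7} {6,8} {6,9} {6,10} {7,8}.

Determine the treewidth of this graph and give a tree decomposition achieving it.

Every bag has size at most 4, so the width is 4 − 1 = 3 and tw(G) ≤ 3. Conversely, {0, 4, 6, 9} is a clique of size 4, and the vertices of any clique must share a bag in every tree decomposition; so some bag has ≥ 4 vertices and tw(G) ≥ 3. The upper and lower bounds meet at 3, so that is the treewidth.

Treewidth 3.
Bags: B1 = {0, 5, 6, 10}  B2 = {0, 5, 6, 8}  B3 = {0, 1, 5, 6}  B4 = {0, 4, 6, 8}  B5 = {0, 4, 6, 9}  B6 = {3, 4, 6, 8}  B7 = {2, 3, 4, 6}  B8 = {4, 6, 7, 8}
Tree: B1–B2, B1–B3, B2–B4, B4–B5, B4–B6, B6–B7, B6–B8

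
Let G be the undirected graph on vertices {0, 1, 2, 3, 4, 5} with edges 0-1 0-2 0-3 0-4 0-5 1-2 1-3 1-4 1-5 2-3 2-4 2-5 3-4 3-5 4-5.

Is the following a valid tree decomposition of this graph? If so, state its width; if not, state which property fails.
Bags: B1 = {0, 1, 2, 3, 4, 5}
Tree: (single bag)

Every vertex of G appears in some bag (union = {0, 1, 2, 3, 4, 5}); every edge is covered by a bag; and for each vertex v the set of bags containing v is connected in the bag tree. The decomposition is therefore valid. The largest bag has 6 vertices, so the width is 5.

Yes; width 5.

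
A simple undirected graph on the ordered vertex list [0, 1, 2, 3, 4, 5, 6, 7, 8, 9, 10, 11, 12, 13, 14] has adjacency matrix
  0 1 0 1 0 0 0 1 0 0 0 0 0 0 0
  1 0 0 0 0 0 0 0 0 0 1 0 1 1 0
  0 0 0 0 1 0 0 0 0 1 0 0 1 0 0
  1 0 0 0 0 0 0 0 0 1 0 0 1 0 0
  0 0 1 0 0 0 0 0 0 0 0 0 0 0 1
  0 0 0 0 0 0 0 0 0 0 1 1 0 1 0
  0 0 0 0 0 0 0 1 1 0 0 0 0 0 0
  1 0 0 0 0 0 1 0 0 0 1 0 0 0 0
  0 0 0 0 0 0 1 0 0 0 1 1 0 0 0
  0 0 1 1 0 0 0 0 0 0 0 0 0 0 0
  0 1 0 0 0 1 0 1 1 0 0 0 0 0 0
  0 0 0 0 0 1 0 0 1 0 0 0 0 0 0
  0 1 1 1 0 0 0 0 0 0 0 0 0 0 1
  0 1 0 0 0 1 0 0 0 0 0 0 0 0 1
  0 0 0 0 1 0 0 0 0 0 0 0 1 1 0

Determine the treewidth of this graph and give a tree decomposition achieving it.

Every bag has size at most 4, so the width is 4 − 1 = 3 and tw(G) ≤ 3. For the lower bound: the 4 vertex sets {2,4,9}, {14}, {12}, {0,1,3,13} are disjoint, each induces a connected subgraph, and every pair is joined by at least one edge of G. Contracting each set to a single vertex therefore yields K_{4} as a minor, and since treewidth is minor-monotone, tw(G) ≥ tw(K_{4}) = 3. The upper and lower bounds meet at 3, so that is the treewidth.

Treewidth 3.
One optimal decomposition is:
Bags: B1 = {2, 4, 9, 14}  B2 = {2, 9, 12, 14}  B3 = {3, 9, 12, 14}  B4 = {3, 12, 13, 14}  B5 = {1, 3, 12, 13}  B6 = {0, 1, 3, 13}  B7 = {0, 1, 5, 13}  B8 = {0, 1, 5, 10}  B9 = {0, 5, 7, 10}  B10 = {5, 7, 10, 11}  B11 = {7, 8, 10, 11}  B12 = {6, 7, 8, 11}
Tree: B1–B2, B2–B3, B3–B4, B4–B5, B5–B6, B6–B7, B7–B8, B8–B9, B9–B10, B10–B11, B11–B12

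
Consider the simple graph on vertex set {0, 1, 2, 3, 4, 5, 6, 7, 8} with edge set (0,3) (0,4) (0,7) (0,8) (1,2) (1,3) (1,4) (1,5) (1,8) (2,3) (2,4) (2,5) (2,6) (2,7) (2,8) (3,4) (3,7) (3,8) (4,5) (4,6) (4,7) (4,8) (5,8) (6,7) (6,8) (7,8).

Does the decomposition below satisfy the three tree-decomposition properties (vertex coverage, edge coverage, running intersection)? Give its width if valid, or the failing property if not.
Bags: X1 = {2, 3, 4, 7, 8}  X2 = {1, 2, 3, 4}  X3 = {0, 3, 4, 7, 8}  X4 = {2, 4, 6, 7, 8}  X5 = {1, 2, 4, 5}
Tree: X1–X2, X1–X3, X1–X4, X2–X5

No — edge (8,1) lies in no bag.

A tree decomposition must satisfy three properties: every vertex lies in some bag; for every edge, both endpoints lie together in some bag; and for every vertex, the bags containing it form a connected subtree. Here edge (8,1) lies in no bag, so the decomposition is invalid.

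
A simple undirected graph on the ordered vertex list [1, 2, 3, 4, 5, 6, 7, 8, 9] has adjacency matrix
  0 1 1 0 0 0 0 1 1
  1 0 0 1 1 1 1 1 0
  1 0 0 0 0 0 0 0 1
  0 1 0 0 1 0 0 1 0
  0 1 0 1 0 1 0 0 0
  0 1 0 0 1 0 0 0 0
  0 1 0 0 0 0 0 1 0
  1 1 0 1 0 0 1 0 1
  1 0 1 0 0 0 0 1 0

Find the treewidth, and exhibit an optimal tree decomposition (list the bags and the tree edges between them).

The largest bag has 3 vertices, giving width 2; this decomposition certifies tw(G) ≤ 2. Conversely, {1, 8, 9} is a clique of size 3, and the vertices of any clique must share a bag in every tree decomposition; so some bag has ≥ 3 vertices and tw(G) ≥ 2. Combining the bounds, tw(G) = 2.

Treewidth 2.
Bags: B1 = {2, 4, 8}  B2 = {1, 2, 8}  B3 = {1, 8, 9}  B4 = {2, 4, 5}  B5 = {2, 5, 6}  B6 = {2, 7, 8}  B7 = {1, 3, 9}
Tree: B1–B2, B2–B3, B1–B4, B4–B5, B1–B6, B3–B7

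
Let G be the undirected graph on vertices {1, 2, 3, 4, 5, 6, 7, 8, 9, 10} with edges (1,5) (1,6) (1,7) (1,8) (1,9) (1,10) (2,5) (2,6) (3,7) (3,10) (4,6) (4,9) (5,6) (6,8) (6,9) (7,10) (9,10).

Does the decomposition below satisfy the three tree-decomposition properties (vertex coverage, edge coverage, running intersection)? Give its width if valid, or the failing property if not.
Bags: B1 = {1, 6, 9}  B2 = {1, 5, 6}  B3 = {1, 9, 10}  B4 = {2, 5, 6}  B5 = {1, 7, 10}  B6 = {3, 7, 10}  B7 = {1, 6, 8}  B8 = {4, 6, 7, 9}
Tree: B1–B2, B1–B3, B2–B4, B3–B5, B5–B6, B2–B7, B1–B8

No — bags containing vertex 7 are not connected in the tree.

A tree decomposition must satisfy three properties: every vertex lies in some bag; for every edge, both endpoints lie together in some bag; and for every vertex, the bags containing it form a connected subtree. Here bags containing vertex 7 are not connected in the tree, so the decomposition is invalid.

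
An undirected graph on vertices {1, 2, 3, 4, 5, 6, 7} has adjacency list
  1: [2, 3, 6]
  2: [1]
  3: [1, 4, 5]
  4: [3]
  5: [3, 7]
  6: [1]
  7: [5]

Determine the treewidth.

A width-1 tree decomposition is:
Bags: B1 = {1, 3}  B2 = {3, 4}  B3 = {1, 2}  B4 = {3, 5}  B5 = {5, 7}  B6 = {1, 6}
Tree: B1–B2, B1–B3, B2–B4, B4–B5, B3–B6
The largest bag has 2 vertices, giving width 1; this decomposition certifies tw(G) ≤ 1. Any graph with an edge has treewidth ≥ 1, and G has the edge 1–3. The upper and lower bounds meet at 1, so that is the treewidth.

1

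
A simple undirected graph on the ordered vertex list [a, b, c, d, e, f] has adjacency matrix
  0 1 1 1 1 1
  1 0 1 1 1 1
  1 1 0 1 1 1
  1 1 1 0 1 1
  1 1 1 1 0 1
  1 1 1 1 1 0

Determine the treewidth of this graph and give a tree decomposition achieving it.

A single bag containing all 6 vertices is trivially a valid decomposition of width 5. Conversely, {a, b, c, d, e, f} is a clique of size 6, and the vertices of any clique must share a bag in every tree decomposition; so some bag has ≥ 6 vertices and tw(G) ≥ 5. Hence tw(G) = 5 exactly.

Treewidth 5.
One optimal decomposition is:
Bags: B1 = {a, b, c, d, e, f}
Tree: (single bag)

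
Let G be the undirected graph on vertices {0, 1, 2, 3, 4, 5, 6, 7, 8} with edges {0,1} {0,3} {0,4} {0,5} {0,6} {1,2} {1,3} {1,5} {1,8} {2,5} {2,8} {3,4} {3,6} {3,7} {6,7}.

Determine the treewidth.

A width-2 tree decomposition is:
Bags: B1 = {0, 1, 3}  B2 = {0, 3, 6}  B3 = {0, 1, 5}  B4 = {3, 6, 7}  B5 = {1, 2, 5}  B6 = {0, 3, 4}  B7 = {1, 2, 8}
Tree: B1–B2, B1–B3, B2–B4, B3–B5, B1–B6, B5–B7
The largest bag has 3 vertices, giving width 2; this decomposition certifies tw(G) ≤ 2. For the lower bound, the 3 vertices {0, 1, 3} are pairwise adjacent, and any tree decomposition puts a clique entirely inside one bag — forcing width ≥ 2. Combining the bounds, tw(G) = 2.

2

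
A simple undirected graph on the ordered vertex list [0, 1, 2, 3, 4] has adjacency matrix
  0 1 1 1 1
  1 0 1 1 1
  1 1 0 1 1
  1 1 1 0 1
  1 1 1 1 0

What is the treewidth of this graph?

4

A width-4 tree decomposition is:
Bags: B1 = {0, 1, 2, 3, 4}
Tree: (single bag)
With just one bag of size 5, the width is 5 − 1 = 4, so tw(G) ≤ 4. On the other hand G contains the 5-clique {0, 1, 2, 3, 4}. A clique must lie in a single bag of any decomposition, so no decomposition can have width below 4. The upper and lower bounds meet at 4, so that is the treewidth.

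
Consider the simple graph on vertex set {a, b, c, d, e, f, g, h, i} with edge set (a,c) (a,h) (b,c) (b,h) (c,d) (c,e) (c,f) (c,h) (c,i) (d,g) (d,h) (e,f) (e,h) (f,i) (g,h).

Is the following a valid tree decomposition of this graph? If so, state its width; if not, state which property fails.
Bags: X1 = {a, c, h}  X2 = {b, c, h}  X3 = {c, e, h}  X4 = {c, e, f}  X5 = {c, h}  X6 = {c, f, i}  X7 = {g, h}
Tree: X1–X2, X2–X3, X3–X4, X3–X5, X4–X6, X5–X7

No — vertex d appears in no bag.

A tree decomposition must satisfy three properties: every vertex lies in some bag; for every edge, both endpoints lie together in some bag; and for every vertex, the bags containing it form a connected subtree. Here vertex d appears in no bag, so the decomposition is invalid.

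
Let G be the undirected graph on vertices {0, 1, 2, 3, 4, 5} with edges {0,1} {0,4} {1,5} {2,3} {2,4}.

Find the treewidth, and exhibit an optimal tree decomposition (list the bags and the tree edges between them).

Treewidth 1.
One optimal decomposition is:
Bags: B1 = {1, 5}  B2 = {0, 1}  B3 = {0, 4}  B4 = {2, 4}  B5 = {2, 3}
Tree: B1–B2, B2–B3, B3–B4, B4–B5

The largest bag has 2 vertices, giving width 1; this decomposition certifies tw(G) ≤ 1. Since G has at least one edge (e.g. 5–1), it is not an edgeless graph, so tw(G) ≥ 1. Combining the bounds, tw(G) = 1.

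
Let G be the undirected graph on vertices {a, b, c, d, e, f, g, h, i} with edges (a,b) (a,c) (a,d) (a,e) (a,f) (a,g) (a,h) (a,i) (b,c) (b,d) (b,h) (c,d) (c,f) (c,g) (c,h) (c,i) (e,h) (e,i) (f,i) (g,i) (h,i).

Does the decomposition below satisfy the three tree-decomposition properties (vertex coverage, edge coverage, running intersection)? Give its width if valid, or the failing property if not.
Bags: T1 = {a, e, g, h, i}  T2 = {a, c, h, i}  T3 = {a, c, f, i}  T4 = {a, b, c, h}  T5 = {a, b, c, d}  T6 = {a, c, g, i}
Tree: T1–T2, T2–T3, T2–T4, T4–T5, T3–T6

No — bags containing vertex g are not connected in the tree.

A tree decomposition must satisfy three properties: every vertex lies in some bag; for every edge, both endpoints lie together in some bag; and for every vertex, the bags containing it form a connected subtree. Here bags containing vertex g are not connected in the tree, so the decomposition is invalid.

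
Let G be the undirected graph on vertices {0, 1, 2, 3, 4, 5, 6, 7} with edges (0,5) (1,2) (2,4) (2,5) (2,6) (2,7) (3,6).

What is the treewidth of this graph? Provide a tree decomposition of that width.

Each bag holds 2 vertices, so the decomposition has width 1, which upper-bounds the treewidth. G has an edge, so its treewidth is at least 1. Therefore the treewidth is 1.

Treewidth 1.
Bags: B1 = {2, 5}  B2 = {2, 7}  B3 = {2, 4}  B4 = {2, 6}  B5 = {0, 5}  B6 = {1, 2}  B7 = {3, 6}
Tree: B1–B2, B2–B3, B1–B4, B1–B5, B3–B6, B4–B7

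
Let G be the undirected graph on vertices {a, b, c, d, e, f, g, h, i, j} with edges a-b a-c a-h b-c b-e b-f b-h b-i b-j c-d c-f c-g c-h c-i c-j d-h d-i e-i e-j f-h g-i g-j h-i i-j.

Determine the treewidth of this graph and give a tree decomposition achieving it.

Each bag holds 4 vertices, so the decomposition has width 3, which upper-bounds the treewidth. On the other hand G contains the 4-clique {b, e, i, j}. A clique must lie in a single bag of any decomposition, so no decomposition can have width below 3. The upper and lower bounds meet at 3, so that is the treewidth.

Treewidth 3.
One such decomposition:
Bags: B1 = {c, g, i, j}  B2 = {b, c, i, j}  B3 = {b, c, h, i}  B4 = {b, e, i, j}  B5 = {a, b, c, h}  B6 = {b, c, f, h}  B7 = {c, d, h, i}
Tree: B1–B2, B2–B3, B2–B4, B3–B5, B3–B6, B3–B7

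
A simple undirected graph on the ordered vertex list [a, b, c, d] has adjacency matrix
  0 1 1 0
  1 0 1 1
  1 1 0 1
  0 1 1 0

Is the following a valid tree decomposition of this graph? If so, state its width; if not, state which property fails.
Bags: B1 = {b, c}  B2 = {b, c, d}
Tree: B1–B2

No — vertex a appears in no bag.

A tree decomposition must satisfy three properties: every vertex lies in some bag; for every edge, both endpoints lie together in some bag; and for every vertex, the bags containing it form a connected subtree. Here vertex a appears in no bag, so the decomposition is invalid.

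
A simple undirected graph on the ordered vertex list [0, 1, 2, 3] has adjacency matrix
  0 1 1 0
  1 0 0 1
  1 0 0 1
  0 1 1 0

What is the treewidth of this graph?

2

A width-2 tree decomposition is:
Bags: B1 = {0, 1, 2}  B2 = {1, 2, 3}
Tree: B1–B2
The largest bag has 3 vertices, giving width 2; this decomposition certifies tw(G) ≤ 2. For the lower bound, G contains the cycle 2–0–1–3–2, so G is not a forest; only forests have treewidth ≤ 1, hence tw(G) ≥ 2. The upper and lower bounds meet at 2, so that is the treewidth.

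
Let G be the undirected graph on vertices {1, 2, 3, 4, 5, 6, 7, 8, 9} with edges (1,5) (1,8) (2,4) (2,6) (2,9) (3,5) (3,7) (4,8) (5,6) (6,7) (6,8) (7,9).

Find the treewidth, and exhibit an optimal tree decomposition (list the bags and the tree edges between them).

Treewidth 3.
Bags: B1 = {2, 4, 8, 9}  B2 = {2, 6, 8, 9}  B3 = {6, 7, 8, 9}  B4 = {1, 6, 7, 8}  B5 = {1, 5, 6, 7}  B6 = {1, 3, 5, 7}
Tree: B1–B2, B2–B3, B3–B4, B4–B5, B5–B6

Each bag holds 4 vertices, so the decomposition has width 3, which upper-bounds the treewidth. For the lower bound: the 4 vertex sets {2,4,9}, {8}, {6}, {1,3,5,7} are disjoint, each induces a connected subgraph, and every pair is joined by at least one edge of G. Contracting each set to a single vertex therefore yields K_{4} as a minor, and since treewidth is minor-monotone, tw(G) ≥ tw(K_{4}) = 3. Hence tw(G) = 3 exactly.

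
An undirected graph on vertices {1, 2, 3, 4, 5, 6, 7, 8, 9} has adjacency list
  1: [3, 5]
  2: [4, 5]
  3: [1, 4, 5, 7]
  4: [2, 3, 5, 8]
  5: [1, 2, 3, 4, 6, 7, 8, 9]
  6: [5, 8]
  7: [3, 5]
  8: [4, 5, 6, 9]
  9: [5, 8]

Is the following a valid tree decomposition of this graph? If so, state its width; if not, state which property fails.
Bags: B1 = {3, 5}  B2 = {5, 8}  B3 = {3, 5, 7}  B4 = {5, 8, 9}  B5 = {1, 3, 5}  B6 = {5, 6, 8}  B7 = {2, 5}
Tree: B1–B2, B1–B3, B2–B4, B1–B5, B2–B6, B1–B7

No — vertex 4 appears in no bag.

A tree decomposition must satisfy three properties: every vertex lies in some bag; for every edge, both endpoints lie together in some bag; and for every vertex, the bags containing it form a connected subtree. Here vertex 4 appears in no bag, so the decomposition is invalid.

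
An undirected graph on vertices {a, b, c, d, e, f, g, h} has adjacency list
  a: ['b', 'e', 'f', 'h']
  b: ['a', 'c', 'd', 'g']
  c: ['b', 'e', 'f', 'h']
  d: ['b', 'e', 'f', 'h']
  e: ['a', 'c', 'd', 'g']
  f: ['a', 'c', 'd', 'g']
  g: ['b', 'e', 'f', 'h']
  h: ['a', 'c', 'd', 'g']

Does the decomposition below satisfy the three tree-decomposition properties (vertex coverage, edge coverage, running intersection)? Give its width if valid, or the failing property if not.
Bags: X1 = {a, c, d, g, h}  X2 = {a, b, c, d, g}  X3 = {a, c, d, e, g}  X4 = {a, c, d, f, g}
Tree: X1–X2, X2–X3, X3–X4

Every vertex of G appears in some bag (union = {a, b, c, d, e, f, g, h}); every edge is covered by a bag; and for each vertex v the set of bags containing v is connected in the bag tree. The decomposition is therefore valid. The largest bag has 5 vertices, so the width is 4.

Yes; width 4.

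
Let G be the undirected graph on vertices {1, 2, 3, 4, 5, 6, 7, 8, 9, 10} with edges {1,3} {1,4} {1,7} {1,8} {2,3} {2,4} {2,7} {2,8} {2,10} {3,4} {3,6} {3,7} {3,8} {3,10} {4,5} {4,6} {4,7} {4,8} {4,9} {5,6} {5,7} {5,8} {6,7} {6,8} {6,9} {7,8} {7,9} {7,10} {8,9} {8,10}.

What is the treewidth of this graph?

4

A width-4 tree decomposition is:
Bags: B1 = {4, 6, 7, 8, 9}  B2 = {3, 4, 6, 7, 8}  B3 = {2, 3, 4, 7, 8}  B4 = {1, 3, 4, 7, 8}  B5 = {4, 5, 6, 7, 8}  B6 = {2, 3, 7, 8, 10}
Tree: B1–B2, B2–B3, B2–B4, B1–B5, B3–B6
Each bag holds 5 vertices, so the decomposition has width 4, which upper-bounds the treewidth. For the lower bound, the 5 vertices {2, 3, 7, 8, 10} are pairwise adjacent, and any tree decomposition puts a clique entirely inside one bag — forcing width ≥ 4. Therefore the treewidth is 4.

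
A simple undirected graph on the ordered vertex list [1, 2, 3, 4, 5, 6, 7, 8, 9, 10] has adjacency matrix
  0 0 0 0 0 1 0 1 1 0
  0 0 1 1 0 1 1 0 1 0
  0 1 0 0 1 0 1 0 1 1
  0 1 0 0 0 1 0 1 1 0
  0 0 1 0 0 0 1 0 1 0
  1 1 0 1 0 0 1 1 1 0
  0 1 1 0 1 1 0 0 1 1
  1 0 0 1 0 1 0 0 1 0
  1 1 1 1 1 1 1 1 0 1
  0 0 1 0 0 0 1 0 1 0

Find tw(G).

3

A width-3 tree decomposition is:
Bags: B1 = {4, 6, 8, 9}  B2 = {1, 6, 8, 9}  B3 = {2, 4, 6, 9}  B4 = {2, 6, 7, 9}  B5 = {2, 3, 7, 9}  B6 = {3, 5, 7, 9}  B7 = {3, 7, 9, 10}
Tree: B1–B2, B1–B3, B3–B4, B4–B5, B5–B6, B5–B7
The largest bag has 4 vertices, giving width 3; this decomposition certifies tw(G) ≤ 3. Conversely, {3, 7, 9, 10} is a clique of size 4, and the vertices of any clique must share a bag in every tree decomposition; so some bag has ≥ 4 vertices and tw(G) ≥ 3. Combining the bounds, tw(G) = 3.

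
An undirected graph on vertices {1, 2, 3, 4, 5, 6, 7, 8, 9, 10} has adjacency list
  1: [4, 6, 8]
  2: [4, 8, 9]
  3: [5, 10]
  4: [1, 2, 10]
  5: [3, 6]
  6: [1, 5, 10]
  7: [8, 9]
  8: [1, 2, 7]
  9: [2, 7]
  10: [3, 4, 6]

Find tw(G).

2

A width-2 tree decomposition is:
Bags: B1 = {2, 7, 9}  B2 = {2, 7, 8}  B3 = {2, 4, 8}  B4 = {1, 4, 8}  B5 = {1, 4, 10}  B6 = {1, 6, 10}  B7 = {3, 6, 10}  B8 = {3, 5, 6}
Tree: B1–B2, B2–B3, B3–B4, B4–B5, B5–B6, B6–B7, B7–B8
The largest bag has 3 vertices, giving width 2; this decomposition certifies tw(G) ≤ 2. Since 9–7–8–2–9 is a cycle in G, G is not acyclic. Forests are exactly the graphs of treewidth ≤ 1, so tw(G) ≥ 2. Combining the bounds, tw(G) = 2.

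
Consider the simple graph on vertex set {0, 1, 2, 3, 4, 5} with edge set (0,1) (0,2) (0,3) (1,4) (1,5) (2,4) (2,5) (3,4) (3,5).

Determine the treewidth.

3

A width-3 tree decomposition is:
Bags: B1 = {1, 2, 3, 4}  B2 = {1, 2, 3, 5}  B3 = {0, 1, 2, 3}
Tree: B1–B2, B2–B3
The largest bag has 4 vertices, giving width 3; this decomposition certifies tw(G) ≤ 3. For the lower bound: the 4 vertex sets {1,4}, {2,5}, {3}, {0} are disjoint, each induces a connected subgraph, and every pair is joined by at least one edge of G. Contracting each set to a single vertex therefore yields K_{4} as a minor, and since treewidth is minor-monotone, tw(G) ≥ tw(K_{4}) = 3. The upper and lower bounds meet at 3, so that is the treewidth.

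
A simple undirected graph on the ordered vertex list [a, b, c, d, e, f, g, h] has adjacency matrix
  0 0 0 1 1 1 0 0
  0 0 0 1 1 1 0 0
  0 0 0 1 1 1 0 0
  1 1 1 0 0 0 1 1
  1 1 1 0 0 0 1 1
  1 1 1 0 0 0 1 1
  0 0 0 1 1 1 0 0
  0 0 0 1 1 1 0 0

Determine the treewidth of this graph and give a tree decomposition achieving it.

Every bag has size at most 4, so the width is 4 − 1 = 3 and tw(G) ≤ 3. For the lower bound: the 4 vertex sets {e,h}, {d,g}, {f}, {a} are disjoint, each induces a connected subgraph, and every pair is joined by at least one edge of G. Contracting each set to a single vertex therefore yields K_{4} as a minor, and since treewidth is minor-monotone, tw(G) ≥ tw(K_{4}) = 3. Therefore the treewidth is 3.

Treewidth 3.
One such decomposition:
Bags: B1 = {d, e, f, h}  B2 = {d, e, f, g}  B3 = {a, d, e, f}  B4 = {b, d, e, f}  B5 = {c, d, e, f}
Tree: B1–B2, B2–B3, B3–B4, B4–B5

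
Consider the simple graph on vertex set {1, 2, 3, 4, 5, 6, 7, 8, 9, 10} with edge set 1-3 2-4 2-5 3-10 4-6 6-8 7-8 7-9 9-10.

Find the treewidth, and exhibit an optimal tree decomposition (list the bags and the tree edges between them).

Every bag has size at most 2, so the width is 2 − 1 = 1 and tw(G) ≤ 1. Any graph with an edge has treewidth ≥ 1, and G has the edge 5–2. Therefore the treewidth is 1.

Treewidth 1.
One such decomposition:
Bags: B1 = {2, 5}  B2 = {2, 4}  B3 = {4, 6}  B4 = {6, 8}  B5 = {7, 8}  B6 = {7, 9}  B7 = {9, 10}  B8 = {3, 10}  B9 = {1, 3}
Tree: B1–B2, B2–B3, B3–B4, B4–B5, B5–B6, B6–B7, B7–B8, B8–B9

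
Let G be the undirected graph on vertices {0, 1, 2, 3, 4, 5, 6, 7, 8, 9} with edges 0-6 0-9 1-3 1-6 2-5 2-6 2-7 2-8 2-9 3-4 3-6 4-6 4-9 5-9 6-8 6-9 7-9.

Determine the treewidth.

A width-2 tree decomposition is:
Bags: B1 = {4, 6, 9}  B2 = {0, 6, 9}  B3 = {2, 6, 9}  B4 = {3, 4, 6}  B5 = {2, 7, 9}  B6 = {1, 3, 6}  B7 = {2, 6, 8}  B8 = {2, 5, 9}
Tree: B1–B2, B2–B3, B1–B4, B3–B5, B4–B6, B3–B7, B5–B8
Each bag holds 3 vertices, so the decomposition has width 2, which upper-bounds the treewidth. For the lower bound, the 3 vertices {2, 5, 9} are pairwise adjacent, and any tree decomposition puts a clique entirely inside one bag — forcing width ≥ 2. Hence tw(G) = 2 exactly.

2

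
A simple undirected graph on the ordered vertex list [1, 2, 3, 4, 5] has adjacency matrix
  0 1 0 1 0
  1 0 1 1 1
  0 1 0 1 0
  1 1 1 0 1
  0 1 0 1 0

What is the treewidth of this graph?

A width-2 tree decomposition is:
Bags: B1 = {1, 2, 4}  B2 = {2, 3, 4}  B3 = {2, 4, 5}
Tree: B1–B2, B1–B3
Each bag holds 3 vertices, so the decomposition has width 2, which upper-bounds the treewidth. On the other hand G contains the 3-clique {1, 2, 4}. A clique must lie in a single bag of any decomposition, so no decomposition can have width below 2. The upper and lower bounds meet at 2, so that is the treewidth.

2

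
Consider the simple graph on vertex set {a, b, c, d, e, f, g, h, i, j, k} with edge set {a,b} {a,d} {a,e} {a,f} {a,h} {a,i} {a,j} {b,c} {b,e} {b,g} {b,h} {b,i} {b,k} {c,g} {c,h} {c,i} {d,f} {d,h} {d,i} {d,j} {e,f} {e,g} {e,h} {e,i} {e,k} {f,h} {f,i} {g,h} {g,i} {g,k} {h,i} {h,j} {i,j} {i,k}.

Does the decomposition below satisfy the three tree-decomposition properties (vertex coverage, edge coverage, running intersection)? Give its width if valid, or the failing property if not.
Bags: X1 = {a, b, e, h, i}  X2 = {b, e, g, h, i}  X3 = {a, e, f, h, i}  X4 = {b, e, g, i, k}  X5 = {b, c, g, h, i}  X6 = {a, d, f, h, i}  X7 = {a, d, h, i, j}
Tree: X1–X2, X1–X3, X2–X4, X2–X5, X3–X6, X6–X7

Every vertex of G appears in some bag (union = {a, b, c, d, e, f, g, h, i, j, k}); every edge is covered by a bag; and for each vertex v the set of bags containing v is connected in the bag tree. The decomposition is therefore valid. The largest bag has 5 vertices, so the width is 4.

Yes; width 4.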